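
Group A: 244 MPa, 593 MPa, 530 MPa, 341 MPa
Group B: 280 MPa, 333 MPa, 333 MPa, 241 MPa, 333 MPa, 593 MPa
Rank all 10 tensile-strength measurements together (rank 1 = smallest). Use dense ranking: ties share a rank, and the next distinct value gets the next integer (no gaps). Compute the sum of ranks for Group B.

23

Sorted (ascending): 241, 244, 280, 333, 333, 333, 341, 530, 593, 593
The 3 values of 333 share dense rank 4.
The 2 values of 593 share dense rank 7.
Remaining distinct values take the next consecutive integers.
Group B values → pooled ranks: 280→3, 333→4, 333→4, 241→1, 333→4, 593→7
Rank sum = 3 + 4 + 4 + 1 + 4 + 7 = 23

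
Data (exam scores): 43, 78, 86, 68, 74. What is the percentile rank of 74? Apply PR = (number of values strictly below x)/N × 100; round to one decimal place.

N = 5.
Strictly below 74: 2. Equal to 74: 1.
PR = 2/5 × 100 = 40.0

40.0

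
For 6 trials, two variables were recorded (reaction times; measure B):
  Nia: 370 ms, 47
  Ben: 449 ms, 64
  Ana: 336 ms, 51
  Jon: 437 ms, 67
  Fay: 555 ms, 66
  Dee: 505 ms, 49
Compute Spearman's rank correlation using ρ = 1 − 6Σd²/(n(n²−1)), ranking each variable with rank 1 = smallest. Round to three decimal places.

Ranks of variable 1: 2, 4, 1, 3, 6, 5
Ranks of variable 2: 1, 4, 3, 6, 5, 2
d = r₁ − r₂: 1, 0, -2, -3, 1, 3
d²: 1, 0, 4, 9, 1, 9; Σd² = 24
ρ = 1 − 6·24/(6·35) = 1 − 144/210 = 0.314

0.314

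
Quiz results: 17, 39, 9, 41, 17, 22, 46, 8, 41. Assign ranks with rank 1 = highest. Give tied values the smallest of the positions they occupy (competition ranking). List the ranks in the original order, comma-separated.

6, 4, 8, 2, 6, 5, 1, 9, 2

Sorted (descending): 46, 41, 41, 39, 22, 17, 17, 9, 8
The 2 values of 41 occupy positions 2–3 → each gets rank 2.
The 2 values of 17 occupy positions 6–7 → each gets rank 6.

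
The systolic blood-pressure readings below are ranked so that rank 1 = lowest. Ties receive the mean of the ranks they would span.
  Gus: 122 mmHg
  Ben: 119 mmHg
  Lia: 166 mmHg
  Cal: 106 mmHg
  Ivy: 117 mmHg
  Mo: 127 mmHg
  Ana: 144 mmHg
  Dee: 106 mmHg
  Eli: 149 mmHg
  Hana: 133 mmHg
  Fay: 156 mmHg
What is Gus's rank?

Sorted (ascending): 106, 106, 117, 119, 122, 127, 133, 144, 149, 156, 166
The 2 values of 106 occupy positions 1–2 → average rank (1+2)/2 = 1.5.
Gus has value 122 mmHg → rank 5.

5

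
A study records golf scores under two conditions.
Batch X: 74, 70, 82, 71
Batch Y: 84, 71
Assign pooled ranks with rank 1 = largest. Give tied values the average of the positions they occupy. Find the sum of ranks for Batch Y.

5.5

Sorted (descending): 84, 82, 74, 71, 71, 70
The 2 values of 71 occupy positions 4–5 → average rank (4+5)/2 = 4.5.
Batch Y values → pooled ranks: 84→1, 71→4.5
Rank sum = 1 + 4.5 = 5.5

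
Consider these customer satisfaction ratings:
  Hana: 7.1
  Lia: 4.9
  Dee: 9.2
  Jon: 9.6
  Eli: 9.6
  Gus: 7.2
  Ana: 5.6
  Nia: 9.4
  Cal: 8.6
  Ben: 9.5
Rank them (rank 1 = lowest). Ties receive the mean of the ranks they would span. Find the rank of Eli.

Sorted (ascending): 4.9, 5.6, 7.1, 7.2, 8.6, 9.2, 9.4, 9.5, 9.6, 9.6
The 2 values of 9.6 occupy positions 9–10 → average rank (9+10)/2 = 9.5.
Eli has value 9.6 → rank 9.5.

9.5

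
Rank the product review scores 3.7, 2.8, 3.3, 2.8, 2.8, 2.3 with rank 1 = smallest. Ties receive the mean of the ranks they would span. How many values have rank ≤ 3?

4

Sorted (ascending): 2.3, 2.8, 2.8, 2.8, 3.3, 3.7
The 3 values of 2.8 occupy positions 2–4 → average rank 3.
Ranks ≤ 3: {1, 3, 3, 3} → 4 values.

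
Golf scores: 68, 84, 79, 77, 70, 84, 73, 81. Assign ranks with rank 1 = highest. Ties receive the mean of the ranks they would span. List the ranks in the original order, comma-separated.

Sorted (descending): 84, 84, 81, 79, 77, 73, 70, 68
The 2 values of 84 occupy positions 1–2 → average rank (1+2)/2 = 1.5.

8, 1.5, 4, 5, 7, 1.5, 6, 3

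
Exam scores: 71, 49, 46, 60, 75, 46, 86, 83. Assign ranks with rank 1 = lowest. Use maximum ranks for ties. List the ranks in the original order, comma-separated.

Sorted (ascending): 46, 46, 49, 60, 71, 75, 83, 86
The 2 values of 46 occupy positions 1–2 → each gets rank 2.

5, 3, 2, 4, 6, 2, 8, 7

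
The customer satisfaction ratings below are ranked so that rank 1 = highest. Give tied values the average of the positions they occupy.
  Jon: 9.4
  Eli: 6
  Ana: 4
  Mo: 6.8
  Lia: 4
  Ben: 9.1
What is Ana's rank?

Sorted (descending): 9.4, 9.1, 6.8, 6, 4, 4
The 2 values of 4 occupy positions 5–6 → average rank (5+6)/2 = 5.5.
Ana has value 4 → rank 5.5.

5.5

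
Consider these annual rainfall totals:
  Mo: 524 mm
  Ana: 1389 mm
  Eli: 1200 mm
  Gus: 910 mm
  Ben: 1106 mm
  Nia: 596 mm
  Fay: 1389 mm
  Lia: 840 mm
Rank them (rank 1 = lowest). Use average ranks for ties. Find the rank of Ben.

Sorted (ascending): 524, 596, 840, 910, 1106, 1200, 1389, 1389
The 2 values of 1389 occupy positions 7–8 → average rank (7+8)/2 = 7.5.
Ben has value 1106 mm → rank 5.

5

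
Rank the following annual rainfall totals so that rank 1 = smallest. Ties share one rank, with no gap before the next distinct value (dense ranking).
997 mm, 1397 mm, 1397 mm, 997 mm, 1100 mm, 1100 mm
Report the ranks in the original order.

1, 3, 3, 1, 2, 2

Sorted (ascending): 997, 997, 1100, 1100, 1397, 1397
The 2 values of 997 share dense rank 1.
The 2 values of 1100 share dense rank 2.
The 2 values of 1397 share dense rank 3.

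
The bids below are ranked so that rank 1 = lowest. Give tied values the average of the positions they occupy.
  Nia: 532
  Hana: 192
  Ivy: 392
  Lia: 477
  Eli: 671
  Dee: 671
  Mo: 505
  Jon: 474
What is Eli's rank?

7.5

Sorted (ascending): 192, 392, 474, 477, 505, 532, 671, 671
The 2 values of 671 occupy positions 7–8 → average rank (7+8)/2 = 7.5.
Eli has value 671 → rank 7.5.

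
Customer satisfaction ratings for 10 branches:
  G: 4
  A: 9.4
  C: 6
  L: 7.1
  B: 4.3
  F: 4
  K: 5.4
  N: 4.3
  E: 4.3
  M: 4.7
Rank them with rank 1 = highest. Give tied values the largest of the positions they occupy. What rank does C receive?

Sorted (descending): 9.4, 7.1, 6, 5.4, 4.7, 4.3, 4.3, 4.3, 4, 4
The 3 values of 4.3 occupy positions 6–8 → each gets rank 8.
The 2 values of 4 occupy positions 9–10 → each gets rank 10.
C has value 6 → rank 3.

3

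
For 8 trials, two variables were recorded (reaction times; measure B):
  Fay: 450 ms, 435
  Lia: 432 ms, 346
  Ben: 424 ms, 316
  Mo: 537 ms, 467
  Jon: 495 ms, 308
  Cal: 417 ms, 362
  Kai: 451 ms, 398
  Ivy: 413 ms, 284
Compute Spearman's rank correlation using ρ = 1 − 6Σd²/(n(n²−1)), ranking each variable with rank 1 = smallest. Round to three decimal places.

Ranks of variable 1: 5, 4, 3, 8, 7, 2, 6, 1
Ranks of variable 2: 7, 4, 3, 8, 2, 5, 6, 1
d = r₁ − r₂: -2, 0, 0, 0, 5, -3, 0, 0
d²: 4, 0, 0, 0, 25, 9, 0, 0; Σd² = 38
ρ = 1 − 6·38/(8·63) = 1 − 228/504 = 0.548

0.548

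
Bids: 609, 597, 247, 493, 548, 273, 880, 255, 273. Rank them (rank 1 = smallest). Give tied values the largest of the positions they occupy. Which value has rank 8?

609

Sorted (ascending): 247, 255, 273, 273, 493, 548, 597, 609, 880
The 2 values of 273 occupy positions 3–4 → each gets rank 4.
Rank 8 → value 609.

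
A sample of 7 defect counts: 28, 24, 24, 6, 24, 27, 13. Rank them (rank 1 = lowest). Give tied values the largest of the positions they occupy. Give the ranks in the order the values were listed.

Sorted (ascending): 6, 13, 24, 24, 24, 27, 28
The 3 values of 24 occupy positions 3–5 → each gets rank 5.

7, 5, 5, 1, 5, 6, 2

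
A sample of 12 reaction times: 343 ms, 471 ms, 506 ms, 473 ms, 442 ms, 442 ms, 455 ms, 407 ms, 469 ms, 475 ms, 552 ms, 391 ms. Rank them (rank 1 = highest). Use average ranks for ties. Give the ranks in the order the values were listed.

Sorted (descending): 552, 506, 475, 473, 471, 469, 455, 442, 442, 407, 391, 343
The 2 values of 442 occupy positions 8–9 → average rank (8+9)/2 = 8.5.

12, 5, 2, 4, 8.5, 8.5, 7, 10, 6, 3, 1, 11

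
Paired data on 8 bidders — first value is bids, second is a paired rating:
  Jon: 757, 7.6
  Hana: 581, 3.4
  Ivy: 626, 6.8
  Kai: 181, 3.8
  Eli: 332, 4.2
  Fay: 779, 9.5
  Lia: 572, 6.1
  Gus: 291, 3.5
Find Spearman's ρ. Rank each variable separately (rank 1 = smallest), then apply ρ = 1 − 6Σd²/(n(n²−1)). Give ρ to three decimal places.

0.738

Ranks of variable 1: 7, 5, 6, 1, 3, 8, 4, 2
Ranks of variable 2: 7, 1, 6, 3, 4, 8, 5, 2
d = r₁ − r₂: 0, 4, 0, -2, -1, 0, -1, 0
d²: 0, 16, 0, 4, 1, 0, 1, 0; Σd² = 22
ρ = 1 − 6·22/(8·63) = 1 − 132/504 = 0.738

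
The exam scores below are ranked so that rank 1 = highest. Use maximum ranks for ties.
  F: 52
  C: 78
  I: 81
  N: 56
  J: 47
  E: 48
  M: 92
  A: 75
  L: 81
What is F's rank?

Sorted (descending): 92, 81, 81, 78, 75, 56, 52, 48, 47
The 2 values of 81 occupy positions 2–3 → each gets rank 3.
F has value 52 → rank 7.

7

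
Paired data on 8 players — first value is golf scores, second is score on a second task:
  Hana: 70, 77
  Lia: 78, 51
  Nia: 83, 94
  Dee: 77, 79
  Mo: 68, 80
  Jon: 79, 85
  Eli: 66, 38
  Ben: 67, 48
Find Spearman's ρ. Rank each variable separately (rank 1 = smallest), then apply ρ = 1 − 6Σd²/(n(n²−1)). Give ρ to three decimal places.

0.786

Ranks of variable 1: 4, 6, 8, 5, 3, 7, 1, 2
Ranks of variable 2: 4, 3, 8, 5, 6, 7, 1, 2
d = r₁ − r₂: 0, 3, 0, 0, -3, 0, 0, 0
d²: 0, 9, 0, 0, 9, 0, 0, 0; Σd² = 18
ρ = 1 − 6·18/(8·63) = 1 − 108/504 = 0.786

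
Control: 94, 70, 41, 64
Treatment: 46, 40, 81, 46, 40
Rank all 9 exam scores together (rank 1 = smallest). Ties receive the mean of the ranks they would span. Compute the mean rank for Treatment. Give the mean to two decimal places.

Sorted (ascending): 40, 40, 41, 46, 46, 64, 70, 81, 94
The 2 values of 40 occupy positions 1–2 → average rank (1+2)/2 = 1.5.
The 2 values of 46 occupy positions 4–5 → average rank (4+5)/2 = 4.5.
Treatment values → pooled ranks: 46→4.5, 40→1.5, 81→8, 46→4.5, 40→1.5
Mean rank = (4.5 + 1.5 + 8 + 4.5 + 1.5) / 5 = 4.00

4.00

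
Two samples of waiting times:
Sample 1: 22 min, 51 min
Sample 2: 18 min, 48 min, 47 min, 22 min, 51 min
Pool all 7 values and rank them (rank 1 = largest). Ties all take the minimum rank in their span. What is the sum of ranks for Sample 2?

20

Sorted (descending): 51, 51, 48, 47, 22, 22, 18
The 2 values of 51 occupy positions 1–2 → each gets rank 1.
The 2 values of 22 occupy positions 5–6 → each gets rank 5.
Sample 2 values → pooled ranks: 18→7, 48→3, 47→4, 22→5, 51→1
Rank sum = 7 + 3 + 4 + 5 + 1 = 20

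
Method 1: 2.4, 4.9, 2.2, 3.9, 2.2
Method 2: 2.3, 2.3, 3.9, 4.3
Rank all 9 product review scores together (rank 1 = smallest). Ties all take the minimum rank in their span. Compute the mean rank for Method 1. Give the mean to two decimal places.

4.40

Sorted (ascending): 2.2, 2.2, 2.3, 2.3, 2.4, 3.9, 3.9, 4.3, 4.9
The 2 values of 2.2 occupy positions 1–2 → each gets rank 1.
The 2 values of 2.3 occupy positions 3–4 → each gets rank 3.
The 2 values of 3.9 occupy positions 6–7 → each gets rank 6.
Method 1 values → pooled ranks: 2.4→5, 4.9→9, 2.2→1, 3.9→6, 2.2→1
Mean rank = (5 + 9 + 1 + 6 + 1) / 5 = 4.40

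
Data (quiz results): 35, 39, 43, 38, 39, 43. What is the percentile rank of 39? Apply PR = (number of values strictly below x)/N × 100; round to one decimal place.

N = 6.
Strictly below 39: 2. Equal to 39: 2.
PR = 2/6 × 100 = 33.3

33.3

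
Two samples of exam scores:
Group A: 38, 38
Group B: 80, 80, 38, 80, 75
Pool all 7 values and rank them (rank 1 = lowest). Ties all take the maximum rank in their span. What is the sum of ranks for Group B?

28

Sorted (ascending): 38, 38, 38, 75, 80, 80, 80
The 3 values of 38 occupy positions 1–3 → each gets rank 3.
The 3 values of 80 occupy positions 5–7 → each gets rank 7.
Group B values → pooled ranks: 80→7, 80→7, 38→3, 80→7, 75→4
Rank sum = 7 + 7 + 3 + 7 + 4 = 28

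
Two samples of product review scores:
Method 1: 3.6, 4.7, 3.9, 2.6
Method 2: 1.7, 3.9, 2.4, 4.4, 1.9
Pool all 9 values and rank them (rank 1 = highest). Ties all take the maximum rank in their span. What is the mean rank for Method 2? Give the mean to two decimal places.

6.00

Sorted (descending): 4.7, 4.4, 3.9, 3.9, 3.6, 2.6, 2.4, 1.9, 1.7
The 2 values of 3.9 occupy positions 3–4 → each gets rank 4.
Method 2 values → pooled ranks: 1.7→9, 3.9→4, 2.4→7, 4.4→2, 1.9→8
Mean rank = (9 + 4 + 7 + 2 + 8) / 5 = 6.00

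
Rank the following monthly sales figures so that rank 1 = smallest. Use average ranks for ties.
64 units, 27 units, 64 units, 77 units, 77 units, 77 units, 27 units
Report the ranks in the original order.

3.5, 1.5, 3.5, 6, 6, 6, 1.5

Sorted (ascending): 27, 27, 64, 64, 77, 77, 77
The 2 values of 27 occupy positions 1–2 → average rank (1+2)/2 = 1.5.
The 2 values of 64 occupy positions 3–4 → average rank (3+4)/2 = 3.5.
The 3 values of 77 occupy positions 5–7 → average rank 6.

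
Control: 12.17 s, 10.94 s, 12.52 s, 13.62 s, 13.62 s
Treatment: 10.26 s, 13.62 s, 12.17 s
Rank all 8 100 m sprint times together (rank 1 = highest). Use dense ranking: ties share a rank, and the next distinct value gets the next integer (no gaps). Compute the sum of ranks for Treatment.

Sorted (descending): 13.62, 13.62, 13.62, 12.52, 12.17, 12.17, 10.94, 10.26
The 3 values of 13.62 share dense rank 1.
The 2 values of 12.17 share dense rank 3.
Remaining distinct values take the next consecutive integers.
Treatment values → pooled ranks: 10.26→5, 13.62→1, 12.17→3
Rank sum = 5 + 1 + 3 = 9

9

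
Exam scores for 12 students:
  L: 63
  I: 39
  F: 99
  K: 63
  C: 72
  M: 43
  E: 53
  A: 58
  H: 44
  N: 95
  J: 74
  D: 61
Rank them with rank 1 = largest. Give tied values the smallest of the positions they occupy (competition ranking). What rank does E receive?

Sorted (descending): 99, 95, 74, 72, 63, 63, 61, 58, 53, 44, 43, 39
The 2 values of 63 occupy positions 5–6 → each gets rank 5.
E has value 53 → rank 9.

9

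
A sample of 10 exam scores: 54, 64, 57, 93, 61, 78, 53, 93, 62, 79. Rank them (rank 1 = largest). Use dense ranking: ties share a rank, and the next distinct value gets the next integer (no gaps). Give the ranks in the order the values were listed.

Sorted (descending): 93, 93, 79, 78, 64, 62, 61, 57, 54, 53
The 2 values of 93 share dense rank 1.
Remaining distinct values take the next consecutive integers.

8, 4, 7, 1, 6, 3, 9, 1, 5, 2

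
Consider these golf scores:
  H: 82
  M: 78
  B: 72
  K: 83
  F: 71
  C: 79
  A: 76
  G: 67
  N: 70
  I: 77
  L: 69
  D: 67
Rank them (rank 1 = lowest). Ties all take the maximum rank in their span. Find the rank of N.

Sorted (ascending): 67, 67, 69, 70, 71, 72, 76, 77, 78, 79, 82, 83
The 2 values of 67 occupy positions 1–2 → each gets rank 2.
N has value 70 → rank 4.

4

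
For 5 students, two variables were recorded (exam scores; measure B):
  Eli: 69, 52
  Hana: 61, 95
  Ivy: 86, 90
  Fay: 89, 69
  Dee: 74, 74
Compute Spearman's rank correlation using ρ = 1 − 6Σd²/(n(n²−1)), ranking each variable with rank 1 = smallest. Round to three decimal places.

Ranks of variable 1: 2, 1, 4, 5, 3
Ranks of variable 2: 1, 5, 4, 2, 3
d = r₁ − r₂: 1, -4, 0, 3, 0
d²: 1, 16, 0, 9, 0; Σd² = 26
ρ = 1 − 6·26/(5·24) = 1 − 156/120 = -0.300

-0.300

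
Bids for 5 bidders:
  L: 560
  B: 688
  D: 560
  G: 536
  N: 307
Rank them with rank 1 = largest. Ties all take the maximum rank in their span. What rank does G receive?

4

Sorted (descending): 688, 560, 560, 536, 307
The 2 values of 560 occupy positions 2–3 → each gets rank 3.
G has value 536 → rank 4.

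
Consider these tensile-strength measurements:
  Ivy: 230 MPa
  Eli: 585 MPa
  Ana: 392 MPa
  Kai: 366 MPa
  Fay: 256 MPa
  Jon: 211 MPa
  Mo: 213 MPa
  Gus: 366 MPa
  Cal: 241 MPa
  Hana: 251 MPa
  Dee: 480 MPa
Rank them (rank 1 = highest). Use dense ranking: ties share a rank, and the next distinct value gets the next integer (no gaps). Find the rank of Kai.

4

Sorted (descending): 585, 480, 392, 366, 366, 256, 251, 241, 230, 213, 211
The 2 values of 366 share dense rank 4.
Remaining distinct values take the next consecutive integers.
Kai has value 366 MPa → rank 4.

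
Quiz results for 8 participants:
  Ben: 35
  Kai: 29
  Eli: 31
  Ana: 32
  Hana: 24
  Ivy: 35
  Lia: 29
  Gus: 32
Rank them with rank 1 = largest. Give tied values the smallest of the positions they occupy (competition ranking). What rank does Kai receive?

6

Sorted (descending): 35, 35, 32, 32, 31, 29, 29, 24
The 2 values of 35 occupy positions 1–2 → each gets rank 1.
The 2 values of 32 occupy positions 3–4 → each gets rank 3.
The 2 values of 29 occupy positions 6–7 → each gets rank 6.
Kai has value 29 → rank 6.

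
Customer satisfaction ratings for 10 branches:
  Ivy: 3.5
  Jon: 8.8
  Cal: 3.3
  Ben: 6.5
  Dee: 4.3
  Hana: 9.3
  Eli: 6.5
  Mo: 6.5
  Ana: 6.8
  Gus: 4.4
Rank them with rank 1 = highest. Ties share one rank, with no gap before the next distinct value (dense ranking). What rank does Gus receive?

5

Sorted (descending): 9.3, 8.8, 6.8, 6.5, 6.5, 6.5, 4.4, 4.3, 3.5, 3.3
The 3 values of 6.5 share dense rank 4.
Remaining distinct values take the next consecutive integers.
Gus has value 4.4 → rank 5.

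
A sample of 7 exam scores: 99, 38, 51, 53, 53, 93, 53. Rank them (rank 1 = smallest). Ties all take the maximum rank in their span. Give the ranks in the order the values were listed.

Sorted (ascending): 38, 51, 53, 53, 53, 93, 99
The 3 values of 53 occupy positions 3–5 → each gets rank 5.

7, 1, 2, 5, 5, 6, 5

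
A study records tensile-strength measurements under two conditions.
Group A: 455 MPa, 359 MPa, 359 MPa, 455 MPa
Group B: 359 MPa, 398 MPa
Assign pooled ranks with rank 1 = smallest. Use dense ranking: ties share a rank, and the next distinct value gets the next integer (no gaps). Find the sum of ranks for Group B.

Sorted (ascending): 359, 359, 359, 398, 455, 455
The 3 values of 359 share dense rank 1.
The 2 values of 455 share dense rank 3.
Remaining distinct values take the next consecutive integers.
Group B values → pooled ranks: 359→1, 398→2
Rank sum = 1 + 2 = 3

3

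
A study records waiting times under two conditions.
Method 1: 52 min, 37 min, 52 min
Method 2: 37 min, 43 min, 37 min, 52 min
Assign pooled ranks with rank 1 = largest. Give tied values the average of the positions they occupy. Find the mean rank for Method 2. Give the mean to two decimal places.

Sorted (descending): 52, 52, 52, 43, 37, 37, 37
The 3 values of 52 occupy positions 1–3 → average rank 2.
The 3 values of 37 occupy positions 5–7 → average rank 6.
Method 2 values → pooled ranks: 37→6, 43→4, 37→6, 52→2
Mean rank = (6 + 4 + 6 + 2) / 4 = 4.50

4.50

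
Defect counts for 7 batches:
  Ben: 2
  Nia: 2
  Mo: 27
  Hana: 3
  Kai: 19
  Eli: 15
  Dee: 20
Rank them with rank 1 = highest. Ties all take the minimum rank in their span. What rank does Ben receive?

Sorted (descending): 27, 20, 19, 15, 3, 2, 2
The 2 values of 2 occupy positions 6–7 → each gets rank 6.
Ben has value 2 → rank 6.

6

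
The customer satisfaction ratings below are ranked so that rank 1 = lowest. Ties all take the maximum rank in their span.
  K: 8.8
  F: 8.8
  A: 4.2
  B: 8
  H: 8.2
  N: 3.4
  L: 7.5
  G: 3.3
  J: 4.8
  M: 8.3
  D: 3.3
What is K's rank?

11

Sorted (ascending): 3.3, 3.3, 3.4, 4.2, 4.8, 7.5, 8, 8.2, 8.3, 8.8, 8.8
The 2 values of 3.3 occupy positions 1–2 → each gets rank 2.
The 2 values of 8.8 occupy positions 10–11 → each gets rank 11.
K has value 8.8 → rank 11.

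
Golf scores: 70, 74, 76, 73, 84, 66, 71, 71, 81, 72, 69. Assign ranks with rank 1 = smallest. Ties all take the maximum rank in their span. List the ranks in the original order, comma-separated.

Sorted (ascending): 66, 69, 70, 71, 71, 72, 73, 74, 76, 81, 84
The 2 values of 71 occupy positions 4–5 → each gets rank 5.

3, 8, 9, 7, 11, 1, 5, 5, 10, 6, 2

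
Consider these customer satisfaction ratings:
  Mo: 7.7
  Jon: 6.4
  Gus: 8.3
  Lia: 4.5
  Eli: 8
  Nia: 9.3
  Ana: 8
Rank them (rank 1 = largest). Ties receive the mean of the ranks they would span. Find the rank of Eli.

3.5

Sorted (descending): 9.3, 8.3, 8, 8, 7.7, 6.4, 4.5
The 2 values of 8 occupy positions 3–4 → average rank (3+4)/2 = 3.5.
Eli has value 8 → rank 3.5.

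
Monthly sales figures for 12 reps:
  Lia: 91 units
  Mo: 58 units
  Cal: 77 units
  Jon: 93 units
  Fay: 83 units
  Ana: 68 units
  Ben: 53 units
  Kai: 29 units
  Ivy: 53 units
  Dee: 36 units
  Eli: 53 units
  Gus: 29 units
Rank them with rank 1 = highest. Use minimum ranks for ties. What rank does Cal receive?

Sorted (descending): 93, 91, 83, 77, 68, 58, 53, 53, 53, 36, 29, 29
The 3 values of 53 occupy positions 7–9 → each gets rank 7.
The 2 values of 29 occupy positions 11–12 → each gets rank 11.
Cal has value 77 units → rank 4.

4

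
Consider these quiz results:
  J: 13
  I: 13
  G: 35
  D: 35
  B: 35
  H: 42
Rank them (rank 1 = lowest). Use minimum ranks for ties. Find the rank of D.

3

Sorted (ascending): 13, 13, 35, 35, 35, 42
The 2 values of 13 occupy positions 1–2 → each gets rank 1.
The 3 values of 35 occupy positions 3–5 → each gets rank 3.
D has value 35 → rank 3.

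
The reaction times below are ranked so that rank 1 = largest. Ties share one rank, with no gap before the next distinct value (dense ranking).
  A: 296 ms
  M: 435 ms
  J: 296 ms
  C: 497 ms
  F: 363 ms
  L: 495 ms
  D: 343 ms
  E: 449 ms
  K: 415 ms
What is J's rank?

Sorted (descending): 497, 495, 449, 435, 415, 363, 343, 296, 296
The 2 values of 296 share dense rank 8.
Remaining distinct values take the next consecutive integers.
J has value 296 ms → rank 8.

8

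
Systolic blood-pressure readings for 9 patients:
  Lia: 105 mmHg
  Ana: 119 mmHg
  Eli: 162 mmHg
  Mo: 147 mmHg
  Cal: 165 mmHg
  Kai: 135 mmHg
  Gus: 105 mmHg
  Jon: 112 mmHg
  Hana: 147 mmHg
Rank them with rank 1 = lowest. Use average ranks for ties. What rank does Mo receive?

6.5

Sorted (ascending): 105, 105, 112, 119, 135, 147, 147, 162, 165
The 2 values of 105 occupy positions 1–2 → average rank (1+2)/2 = 1.5.
The 2 values of 147 occupy positions 6–7 → average rank (6+7)/2 = 6.5.
Mo has value 147 mmHg → rank 6.5.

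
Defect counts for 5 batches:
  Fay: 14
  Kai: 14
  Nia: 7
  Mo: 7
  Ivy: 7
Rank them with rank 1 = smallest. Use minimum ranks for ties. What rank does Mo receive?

1

Sorted (ascending): 7, 7, 7, 14, 14
The 3 values of 7 occupy positions 1–3 → each gets rank 1.
The 2 values of 14 occupy positions 4–5 → each gets rank 4.
Mo has value 7 → rank 1.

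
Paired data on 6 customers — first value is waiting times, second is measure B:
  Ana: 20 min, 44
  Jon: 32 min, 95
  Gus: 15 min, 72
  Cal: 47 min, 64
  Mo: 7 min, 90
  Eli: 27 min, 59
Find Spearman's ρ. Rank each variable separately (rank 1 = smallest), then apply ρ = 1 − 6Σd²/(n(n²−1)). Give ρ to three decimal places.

Ranks of variable 1: 3, 5, 2, 6, 1, 4
Ranks of variable 2: 1, 6, 4, 3, 5, 2
d = r₁ − r₂: 2, -1, -2, 3, -4, 2
d²: 4, 1, 4, 9, 16, 4; Σd² = 38
ρ = 1 − 6·38/(6·35) = 1 − 228/210 = -0.086

-0.086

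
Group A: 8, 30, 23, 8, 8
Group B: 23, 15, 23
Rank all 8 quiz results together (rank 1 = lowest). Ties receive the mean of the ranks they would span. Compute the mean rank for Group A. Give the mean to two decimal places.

4.00

Sorted (ascending): 8, 8, 8, 15, 23, 23, 23, 30
The 3 values of 8 occupy positions 1–3 → average rank 2.
The 3 values of 23 occupy positions 5–7 → average rank 6.
Group A values → pooled ranks: 8→2, 30→8, 23→6, 8→2, 8→2
Mean rank = (2 + 8 + 6 + 2 + 2) / 5 = 4.00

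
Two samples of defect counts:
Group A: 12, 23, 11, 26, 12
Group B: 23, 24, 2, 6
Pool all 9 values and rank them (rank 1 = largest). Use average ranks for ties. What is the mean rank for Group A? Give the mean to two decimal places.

4.50

Sorted (descending): 26, 24, 23, 23, 12, 12, 11, 6, 2
The 2 values of 23 occupy positions 3–4 → average rank (3+4)/2 = 3.5.
The 2 values of 12 occupy positions 5–6 → average rank (5+6)/2 = 5.5.
Group A values → pooled ranks: 12→5.5, 23→3.5, 11→7, 26→1, 12→5.5
Mean rank = (5.5 + 3.5 + 7 + 1 + 5.5) / 5 = 4.50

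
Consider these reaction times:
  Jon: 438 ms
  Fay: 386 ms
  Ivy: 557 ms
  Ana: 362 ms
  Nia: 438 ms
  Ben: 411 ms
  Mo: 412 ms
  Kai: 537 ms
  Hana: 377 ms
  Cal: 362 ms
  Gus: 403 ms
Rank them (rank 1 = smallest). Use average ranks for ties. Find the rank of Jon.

8.5

Sorted (ascending): 362, 362, 377, 386, 403, 411, 412, 438, 438, 537, 557
The 2 values of 362 occupy positions 1–2 → average rank (1+2)/2 = 1.5.
The 2 values of 438 occupy positions 8–9 → average rank (8+9)/2 = 8.5.
Jon has value 438 ms → rank 8.5.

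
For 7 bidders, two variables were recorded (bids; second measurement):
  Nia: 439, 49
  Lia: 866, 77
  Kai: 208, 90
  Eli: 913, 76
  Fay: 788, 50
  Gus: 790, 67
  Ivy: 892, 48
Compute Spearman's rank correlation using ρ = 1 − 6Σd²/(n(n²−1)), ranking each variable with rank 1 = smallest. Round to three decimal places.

Ranks of variable 1: 2, 5, 1, 7, 3, 4, 6
Ranks of variable 2: 2, 6, 7, 5, 3, 4, 1
d = r₁ − r₂: 0, -1, -6, 2, 0, 0, 5
d²: 0, 1, 36, 4, 0, 0, 25; Σd² = 66
ρ = 1 − 6·66/(7·48) = 1 − 396/336 = -0.179

-0.179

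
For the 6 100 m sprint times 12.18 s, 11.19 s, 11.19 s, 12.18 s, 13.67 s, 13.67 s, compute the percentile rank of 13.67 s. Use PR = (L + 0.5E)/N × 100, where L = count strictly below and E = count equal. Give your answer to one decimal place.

83.3

N = 6.
Strictly below 13.67: 4. Equal to 13.67: 2.
PR = (4 + 0.5·2)/6 × 100 = 83.3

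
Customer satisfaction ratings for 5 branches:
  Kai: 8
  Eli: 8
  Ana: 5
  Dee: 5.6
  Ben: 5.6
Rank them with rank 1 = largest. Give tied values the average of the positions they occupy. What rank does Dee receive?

3.5

Sorted (descending): 8, 8, 5.6, 5.6, 5
The 2 values of 8 occupy positions 1–2 → average rank (1+2)/2 = 1.5.
The 2 values of 5.6 occupy positions 3–4 → average rank (3+4)/2 = 3.5.
Dee has value 5.6 → rank 3.5.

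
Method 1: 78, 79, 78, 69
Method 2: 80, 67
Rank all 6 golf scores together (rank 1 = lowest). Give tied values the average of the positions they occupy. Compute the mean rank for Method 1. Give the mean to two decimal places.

3.50

Sorted (ascending): 67, 69, 78, 78, 79, 80
The 2 values of 78 occupy positions 3–4 → average rank (3+4)/2 = 3.5.
Method 1 values → pooled ranks: 78→3.5, 79→5, 78→3.5, 69→2
Mean rank = (3.5 + 5 + 3.5 + 2) / 4 = 3.50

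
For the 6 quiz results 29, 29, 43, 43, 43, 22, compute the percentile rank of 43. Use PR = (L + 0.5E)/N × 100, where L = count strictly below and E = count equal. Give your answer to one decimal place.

N = 6.
Strictly below 43: 3. Equal to 43: 3.
PR = (3 + 0.5·3)/6 × 100 = 75.0

75.0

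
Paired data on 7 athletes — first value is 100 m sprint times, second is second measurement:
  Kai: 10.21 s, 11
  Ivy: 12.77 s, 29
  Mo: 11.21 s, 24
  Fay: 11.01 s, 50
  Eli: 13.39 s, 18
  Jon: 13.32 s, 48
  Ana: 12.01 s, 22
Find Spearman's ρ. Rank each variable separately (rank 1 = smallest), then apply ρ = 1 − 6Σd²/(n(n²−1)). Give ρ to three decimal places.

0.071

Ranks of variable 1: 1, 5, 3, 2, 7, 6, 4
Ranks of variable 2: 1, 5, 4, 7, 2, 6, 3
d = r₁ − r₂: 0, 0, -1, -5, 5, 0, 1
d²: 0, 0, 1, 25, 25, 0, 1; Σd² = 52
ρ = 1 − 6·52/(7·48) = 1 − 312/336 = 0.071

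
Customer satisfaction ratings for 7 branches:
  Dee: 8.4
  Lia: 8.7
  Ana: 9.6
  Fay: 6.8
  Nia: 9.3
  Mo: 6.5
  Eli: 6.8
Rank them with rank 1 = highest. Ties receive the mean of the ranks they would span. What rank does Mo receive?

Sorted (descending): 9.6, 9.3, 8.7, 8.4, 6.8, 6.8, 6.5
The 2 values of 6.8 occupy positions 5–6 → average rank (5+6)/2 = 5.5.
Mo has value 6.5 → rank 7.

7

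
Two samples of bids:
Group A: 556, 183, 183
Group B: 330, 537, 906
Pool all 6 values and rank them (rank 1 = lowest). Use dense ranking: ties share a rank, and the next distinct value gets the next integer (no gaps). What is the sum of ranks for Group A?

6

Sorted (ascending): 183, 183, 330, 537, 556, 906
The 2 values of 183 share dense rank 1.
Remaining distinct values take the next consecutive integers.
Group A values → pooled ranks: 556→4, 183→1, 183→1
Rank sum = 4 + 1 + 1 = 6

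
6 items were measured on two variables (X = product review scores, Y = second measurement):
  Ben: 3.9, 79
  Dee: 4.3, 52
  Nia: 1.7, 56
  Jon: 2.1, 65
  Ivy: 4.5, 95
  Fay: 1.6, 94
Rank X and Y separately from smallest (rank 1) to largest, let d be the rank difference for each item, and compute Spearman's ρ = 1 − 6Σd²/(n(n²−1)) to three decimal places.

Ranks of variable 1: 4, 5, 2, 3, 6, 1
Ranks of variable 2: 4, 1, 2, 3, 6, 5
d = r₁ − r₂: 0, 4, 0, 0, 0, -4
d²: 0, 16, 0, 0, 0, 16; Σd² = 32
ρ = 1 − 6·32/(6·35) = 1 − 192/210 = 0.086

0.086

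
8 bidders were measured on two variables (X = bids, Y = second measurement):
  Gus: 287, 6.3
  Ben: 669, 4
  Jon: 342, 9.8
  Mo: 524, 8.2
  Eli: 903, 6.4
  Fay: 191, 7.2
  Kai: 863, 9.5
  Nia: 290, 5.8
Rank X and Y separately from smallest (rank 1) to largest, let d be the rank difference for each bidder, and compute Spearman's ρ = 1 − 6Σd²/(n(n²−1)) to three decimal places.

0.095

Ranks of variable 1: 2, 6, 4, 5, 8, 1, 7, 3
Ranks of variable 2: 3, 1, 8, 6, 4, 5, 7, 2
d = r₁ − r₂: -1, 5, -4, -1, 4, -4, 0, 1
d²: 1, 25, 16, 1, 16, 16, 0, 1; Σd² = 76
ρ = 1 − 6·76/(8·63) = 1 − 456/504 = 0.095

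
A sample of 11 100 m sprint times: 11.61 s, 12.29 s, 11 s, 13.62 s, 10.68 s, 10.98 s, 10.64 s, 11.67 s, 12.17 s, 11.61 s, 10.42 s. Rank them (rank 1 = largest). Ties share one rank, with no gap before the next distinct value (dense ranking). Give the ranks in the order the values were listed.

Sorted (descending): 13.62, 12.29, 12.17, 11.67, 11.61, 11.61, 11, 10.98, 10.68, 10.64, 10.42
The 2 values of 11.61 share dense rank 5.
Remaining distinct values take the next consecutive integers.

5, 2, 6, 1, 8, 7, 9, 4, 3, 5, 10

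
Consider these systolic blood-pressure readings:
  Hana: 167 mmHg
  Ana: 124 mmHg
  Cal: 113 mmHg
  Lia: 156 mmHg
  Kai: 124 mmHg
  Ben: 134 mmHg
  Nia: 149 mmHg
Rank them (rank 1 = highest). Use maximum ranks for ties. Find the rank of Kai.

6

Sorted (descending): 167, 156, 149, 134, 124, 124, 113
The 2 values of 124 occupy positions 5–6 → each gets rank 6.
Kai has value 124 mmHg → rank 6.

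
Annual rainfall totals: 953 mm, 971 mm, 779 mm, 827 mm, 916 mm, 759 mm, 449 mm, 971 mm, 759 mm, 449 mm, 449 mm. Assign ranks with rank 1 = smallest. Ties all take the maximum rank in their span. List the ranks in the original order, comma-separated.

9, 11, 6, 7, 8, 5, 3, 11, 5, 3, 3

Sorted (ascending): 449, 449, 449, 759, 759, 779, 827, 916, 953, 971, 971
The 3 values of 449 occupy positions 1–3 → each gets rank 3.
The 2 values of 759 occupy positions 4–5 → each gets rank 5.
The 2 values of 971 occupy positions 10–11 → each gets rank 11.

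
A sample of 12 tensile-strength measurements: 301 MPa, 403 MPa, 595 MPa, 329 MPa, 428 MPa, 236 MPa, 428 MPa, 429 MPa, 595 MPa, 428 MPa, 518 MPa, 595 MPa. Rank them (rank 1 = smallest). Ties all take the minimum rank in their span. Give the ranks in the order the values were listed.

Sorted (ascending): 236, 301, 329, 403, 428, 428, 428, 429, 518, 595, 595, 595
The 3 values of 428 occupy positions 5–7 → each gets rank 5.
The 3 values of 595 occupy positions 10–12 → each gets rank 10.

2, 4, 10, 3, 5, 1, 5, 8, 10, 5, 9, 10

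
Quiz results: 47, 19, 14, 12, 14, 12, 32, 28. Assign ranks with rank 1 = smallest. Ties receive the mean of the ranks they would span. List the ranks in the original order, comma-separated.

8, 5, 3.5, 1.5, 3.5, 1.5, 7, 6

Sorted (ascending): 12, 12, 14, 14, 19, 28, 32, 47
The 2 values of 12 occupy positions 1–2 → average rank (1+2)/2 = 1.5.
The 2 values of 14 occupy positions 3–4 → average rank (3+4)/2 = 3.5.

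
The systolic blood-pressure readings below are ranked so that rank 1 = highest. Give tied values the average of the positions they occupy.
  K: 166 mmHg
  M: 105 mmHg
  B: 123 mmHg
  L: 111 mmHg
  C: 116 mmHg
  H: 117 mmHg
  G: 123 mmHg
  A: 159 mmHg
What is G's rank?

3.5

Sorted (descending): 166, 159, 123, 123, 117, 116, 111, 105
The 2 values of 123 occupy positions 3–4 → average rank (3+4)/2 = 3.5.
G has value 123 mmHg → rank 3.5.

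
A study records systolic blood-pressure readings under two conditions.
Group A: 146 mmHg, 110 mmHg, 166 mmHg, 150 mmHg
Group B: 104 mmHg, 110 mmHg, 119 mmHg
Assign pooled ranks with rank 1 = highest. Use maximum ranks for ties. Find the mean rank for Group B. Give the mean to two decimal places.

5.67

Sorted (descending): 166, 150, 146, 119, 110, 110, 104
The 2 values of 110 occupy positions 5–6 → each gets rank 6.
Group B values → pooled ranks: 104→7, 110→6, 119→4
Mean rank = (7 + 6 + 4) / 3 = 5.67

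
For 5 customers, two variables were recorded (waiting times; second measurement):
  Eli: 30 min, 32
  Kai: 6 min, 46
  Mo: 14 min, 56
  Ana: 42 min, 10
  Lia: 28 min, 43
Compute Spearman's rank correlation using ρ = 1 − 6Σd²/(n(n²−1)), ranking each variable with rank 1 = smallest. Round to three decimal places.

Ranks of variable 1: 4, 1, 2, 5, 3
Ranks of variable 2: 2, 4, 5, 1, 3
d = r₁ − r₂: 2, -3, -3, 4, 0
d²: 4, 9, 9, 16, 0; Σd² = 38
ρ = 1 − 6·38/(5·24) = 1 − 228/120 = -0.900

-0.900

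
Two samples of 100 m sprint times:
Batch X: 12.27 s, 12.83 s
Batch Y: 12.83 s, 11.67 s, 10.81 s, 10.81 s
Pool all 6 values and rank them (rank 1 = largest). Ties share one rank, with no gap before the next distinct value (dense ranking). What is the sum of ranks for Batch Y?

Sorted (descending): 12.83, 12.83, 12.27, 11.67, 10.81, 10.81
The 2 values of 12.83 share dense rank 1.
The 2 values of 10.81 share dense rank 4.
Remaining distinct values take the next consecutive integers.
Batch Y values → pooled ranks: 12.83→1, 11.67→3, 10.81→4, 10.81→4
Rank sum = 1 + 3 + 4 + 4 = 12

12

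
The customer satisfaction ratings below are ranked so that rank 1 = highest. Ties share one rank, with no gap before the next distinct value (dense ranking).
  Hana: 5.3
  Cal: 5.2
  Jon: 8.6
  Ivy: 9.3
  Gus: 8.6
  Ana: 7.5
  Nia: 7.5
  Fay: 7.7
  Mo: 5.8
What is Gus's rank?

Sorted (descending): 9.3, 8.6, 8.6, 7.7, 7.5, 7.5, 5.8, 5.3, 5.2
The 2 values of 8.6 share dense rank 2.
The 2 values of 7.5 share dense rank 4.
Remaining distinct values take the next consecutive integers.
Gus has value 8.6 → rank 2.

2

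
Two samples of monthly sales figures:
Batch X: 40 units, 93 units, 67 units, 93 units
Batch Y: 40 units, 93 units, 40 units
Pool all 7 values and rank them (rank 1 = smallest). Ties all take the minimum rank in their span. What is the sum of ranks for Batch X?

15

Sorted (ascending): 40, 40, 40, 67, 93, 93, 93
The 3 values of 40 occupy positions 1–3 → each gets rank 1.
The 3 values of 93 occupy positions 5–7 → each gets rank 5.
Batch X values → pooled ranks: 40→1, 93→5, 67→4, 93→5
Rank sum = 1 + 5 + 4 + 5 = 15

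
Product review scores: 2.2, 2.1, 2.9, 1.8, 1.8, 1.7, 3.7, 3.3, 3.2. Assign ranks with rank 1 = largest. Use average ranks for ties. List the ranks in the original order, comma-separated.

5, 6, 4, 7.5, 7.5, 9, 1, 2, 3

Sorted (descending): 3.7, 3.3, 3.2, 2.9, 2.2, 2.1, 1.8, 1.8, 1.7
The 2 values of 1.8 occupy positions 7–8 → average rank (7+8)/2 = 7.5.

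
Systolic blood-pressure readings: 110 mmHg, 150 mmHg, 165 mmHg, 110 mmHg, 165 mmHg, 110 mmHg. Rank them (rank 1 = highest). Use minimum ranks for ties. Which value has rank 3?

Sorted (descending): 165, 165, 150, 110, 110, 110
The 2 values of 165 occupy positions 1–2 → each gets rank 1.
The 3 values of 110 occupy positions 4–6 → each gets rank 4.
Rank 3 → value 150.

150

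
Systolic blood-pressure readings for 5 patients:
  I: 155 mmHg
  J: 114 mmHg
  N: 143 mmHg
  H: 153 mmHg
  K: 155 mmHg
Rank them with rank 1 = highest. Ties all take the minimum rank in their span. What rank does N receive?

4

Sorted (descending): 155, 155, 153, 143, 114
The 2 values of 155 occupy positions 1–2 → each gets rank 1.
N has value 143 mmHg → rank 4.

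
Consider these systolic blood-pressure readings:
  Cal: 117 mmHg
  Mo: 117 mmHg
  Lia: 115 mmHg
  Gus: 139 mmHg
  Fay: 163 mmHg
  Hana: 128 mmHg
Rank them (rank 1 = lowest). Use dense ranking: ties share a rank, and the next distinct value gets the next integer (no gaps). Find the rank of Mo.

2

Sorted (ascending): 115, 117, 117, 128, 139, 163
The 2 values of 117 share dense rank 2.
Remaining distinct values take the next consecutive integers.
Mo has value 117 mmHg → rank 2.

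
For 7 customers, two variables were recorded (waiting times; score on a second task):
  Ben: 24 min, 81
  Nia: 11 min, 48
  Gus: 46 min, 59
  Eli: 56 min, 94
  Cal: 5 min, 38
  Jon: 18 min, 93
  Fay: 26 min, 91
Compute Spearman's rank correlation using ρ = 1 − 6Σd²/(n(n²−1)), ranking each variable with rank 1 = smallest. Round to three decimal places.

0.679

Ranks of variable 1: 4, 2, 6, 7, 1, 3, 5
Ranks of variable 2: 4, 2, 3, 7, 1, 6, 5
d = r₁ − r₂: 0, 0, 3, 0, 0, -3, 0
d²: 0, 0, 9, 0, 0, 9, 0; Σd² = 18
ρ = 1 − 6·18/(7·48) = 1 − 108/336 = 0.679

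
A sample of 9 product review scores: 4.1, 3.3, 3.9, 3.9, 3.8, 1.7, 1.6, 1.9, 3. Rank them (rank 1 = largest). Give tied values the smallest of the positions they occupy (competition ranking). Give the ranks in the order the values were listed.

Sorted (descending): 4.1, 3.9, 3.9, 3.8, 3.3, 3, 1.9, 1.7, 1.6
The 2 values of 3.9 occupy positions 2–3 → each gets rank 2.

1, 5, 2, 2, 4, 8, 9, 7, 6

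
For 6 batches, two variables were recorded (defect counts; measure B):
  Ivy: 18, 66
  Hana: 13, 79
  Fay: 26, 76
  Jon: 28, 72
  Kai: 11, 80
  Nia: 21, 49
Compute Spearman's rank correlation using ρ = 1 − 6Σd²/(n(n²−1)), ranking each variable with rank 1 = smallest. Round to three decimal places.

-0.543

Ranks of variable 1: 3, 2, 5, 6, 1, 4
Ranks of variable 2: 2, 5, 4, 3, 6, 1
d = r₁ − r₂: 1, -3, 1, 3, -5, 3
d²: 1, 9, 1, 9, 25, 9; Σd² = 54
ρ = 1 − 6·54/(6·35) = 1 − 324/210 = -0.543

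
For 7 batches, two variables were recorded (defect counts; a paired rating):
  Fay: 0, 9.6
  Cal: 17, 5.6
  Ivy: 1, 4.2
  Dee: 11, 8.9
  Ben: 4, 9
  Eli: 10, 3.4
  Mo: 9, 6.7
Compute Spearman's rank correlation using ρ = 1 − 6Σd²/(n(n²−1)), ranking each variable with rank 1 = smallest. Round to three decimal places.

Ranks of variable 1: 1, 7, 2, 6, 3, 5, 4
Ranks of variable 2: 7, 3, 2, 5, 6, 1, 4
d = r₁ − r₂: -6, 4, 0, 1, -3, 4, 0
d²: 36, 16, 0, 1, 9, 16, 0; Σd² = 78
ρ = 1 − 6·78/(7·48) = 1 − 468/336 = -0.393

-0.393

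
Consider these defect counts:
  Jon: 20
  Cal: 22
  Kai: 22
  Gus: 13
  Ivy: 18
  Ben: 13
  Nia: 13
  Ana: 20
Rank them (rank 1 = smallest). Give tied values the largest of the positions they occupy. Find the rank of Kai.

8

Sorted (ascending): 13, 13, 13, 18, 20, 20, 22, 22
The 3 values of 13 occupy positions 1–3 → each gets rank 3.
The 2 values of 20 occupy positions 5–6 → each gets rank 6.
The 2 values of 22 occupy positions 7–8 → each gets rank 8.
Kai has value 22 → rank 8.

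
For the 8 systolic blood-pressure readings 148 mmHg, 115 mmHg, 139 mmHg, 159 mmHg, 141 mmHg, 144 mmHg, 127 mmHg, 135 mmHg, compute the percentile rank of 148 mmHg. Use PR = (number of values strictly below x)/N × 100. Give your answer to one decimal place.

75.0

N = 8.
Strictly below 148: 6. Equal to 148: 1.
PR = 6/8 × 100 = 75.0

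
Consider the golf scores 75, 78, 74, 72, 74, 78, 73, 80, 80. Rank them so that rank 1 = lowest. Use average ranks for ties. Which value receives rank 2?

73

Sorted (ascending): 72, 73, 74, 74, 75, 78, 78, 80, 80
The 2 values of 74 occupy positions 3–4 → average rank (3+4)/2 = 3.5.
The 2 values of 78 occupy positions 6–7 → average rank (6+7)/2 = 6.5.
The 2 values of 80 occupy positions 8–9 → average rank (8+9)/2 = 8.5.
Rank 2 → value 73.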